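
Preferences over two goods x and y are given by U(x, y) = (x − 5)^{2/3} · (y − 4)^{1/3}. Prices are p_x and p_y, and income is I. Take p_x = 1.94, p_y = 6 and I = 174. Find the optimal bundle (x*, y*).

x* = 53.2131, y* = 11.7944

This is Cobb-Douglas in (x−5, y−4): tangency gives 2/3·p_y·(y−4) = 1/3·p_x·(x−5).
After buying the subsistence bundle (5, 4), a share 2/3 of the remaining income goes to x: x* = 5 + 2/3·(I − 5p_x − 4p_y)/p_x.
Discretionary income = 174 − 5·1.94 − 4·6 = 140.3; x* = 5 + 2/3·140.3/1.94 = 53.2131; y* = 4 + 1/3·140.3/6 = 11.7944.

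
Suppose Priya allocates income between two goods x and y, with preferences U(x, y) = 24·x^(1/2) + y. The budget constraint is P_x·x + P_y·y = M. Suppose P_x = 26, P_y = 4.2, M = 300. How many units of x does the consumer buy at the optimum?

x* = 3.7576

Utility is quasi-linear in y; the FOC for x is 12/√x = P_x/P_y.
Thus x* = (12·P_y/P_x)² — independent of M — with the rest of income spent on y.
Plugging in: x* = (12·4.2/26)² = 3.7576.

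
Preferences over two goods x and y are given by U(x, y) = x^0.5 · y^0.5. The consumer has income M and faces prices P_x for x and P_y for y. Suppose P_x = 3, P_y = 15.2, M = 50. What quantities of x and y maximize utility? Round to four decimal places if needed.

MU_x/MU_y = (0.5·y)/(0.5·x); tangency sets this equal to P_x/P_y.
Rearranging, P_y·y = P_x·x. Substituting into the budget gives P_x·x·(1 + 1) = M.
Demand: x*(P_x,P_y,M) = 0.5·M/P_x and y* = 0.5·M/P_y.
At P_x=3, P_y=15.2, M=50: x* = 0.5·50/3 = 8.3333, y* = 1.6447.

x* = 8.3333, y* = 1.6447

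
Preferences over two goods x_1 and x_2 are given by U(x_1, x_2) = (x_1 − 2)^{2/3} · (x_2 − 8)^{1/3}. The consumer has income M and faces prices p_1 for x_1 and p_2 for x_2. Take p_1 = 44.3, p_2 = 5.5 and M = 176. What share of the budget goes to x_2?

share on x_2 = 0.3322

Let x_1' = x_1−2, x_2' = x_2−8. MRS = 2·x_2'/x_1' = p_1/p_2.
Substituting into the budget: x_1* = 2 + 2/3·(M − 2·p_1 − 8·p_2)/p_1, and x_2* = 8 + 1/3·(…)/p_2.
Discretionary income = 176 − 2·44.3 − 8·5.5 = 43.4; x_1* = 2 + 2/3·43.4/44.3 = 2.6531; x_2* = 8 + 1/3·43.4/5.5 = 10.6303.
Expenditure on x_2: 5.5·10.6303 = 58.4667; share = 0.3322.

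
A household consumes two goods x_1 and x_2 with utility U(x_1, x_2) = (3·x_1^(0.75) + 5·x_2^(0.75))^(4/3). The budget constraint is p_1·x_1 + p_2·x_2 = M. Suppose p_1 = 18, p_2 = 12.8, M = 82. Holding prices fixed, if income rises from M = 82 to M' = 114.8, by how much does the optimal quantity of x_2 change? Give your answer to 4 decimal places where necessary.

Δx_2* = 2.4484

From the CES first-order condition, (3/5)·(x_2/x_1)^(0.25) = p_1/p_2.
Solve for the ratio: x_2/x_1 = [(5/3)·p_1/p_2]^(4).
Substitute x_2 = (x_2/x_1)·x_1 into the budget: x_1* = M/(p_1 + p_2·(x_2/x_1)).
Numerically x_2/x_1 = 30.174851, so x_1* = 82/(18 + 12.8·30.174851) = 0.2029 and x_2* = 30.174851·0.2029 = 6.121.
At M' = 114.8: x_2* = 8.5694. Change: 8.5694 − 6.121 = 2.4484.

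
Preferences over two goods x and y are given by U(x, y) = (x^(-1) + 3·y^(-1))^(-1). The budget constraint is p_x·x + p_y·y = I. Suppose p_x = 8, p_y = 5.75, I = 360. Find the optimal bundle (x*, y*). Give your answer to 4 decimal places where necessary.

MRS = MU_x/MU_y = (1/3)·(y/x)^(2). Set equal to p_x/p_y.
Solve for the ratio: y/x = [3·p_x/p_y]^(0.5).
With the ratio pinned down, the budget gives x* = I/(p_x + p_y·(y/x)) and y* = (y/x)·x*.
Numerically y/x = 2.043016, so x* = 360/(8 + 5.75·2.043016) = 18.2303 and y* = 2.043016·18.2303 = 37.2448.

x* = 18.2303, y* = 37.2448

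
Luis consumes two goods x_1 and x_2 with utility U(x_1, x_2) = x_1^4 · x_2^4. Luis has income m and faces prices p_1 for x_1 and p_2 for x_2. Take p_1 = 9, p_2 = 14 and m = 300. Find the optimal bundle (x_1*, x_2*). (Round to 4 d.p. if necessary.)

Demand: x_1*(p_1,p_2,m) = 0.5·m/p_1 and x_2* = 0.5·m/p_2.
At p_1=9, p_2=14, m=300: x_1* = 0.5·300/9 = 16.6667, x_2* = 10.7143.

x_1* = 16.6667, x_2* = 10.7143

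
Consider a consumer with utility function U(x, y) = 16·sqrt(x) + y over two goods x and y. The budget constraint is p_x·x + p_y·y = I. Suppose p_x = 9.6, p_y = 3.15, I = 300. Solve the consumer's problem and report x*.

Utility is quasi-linear in y; the FOC for x is 8/√x = p_x/p_y.
Thus x* = (8·p_y/p_x)² — independent of I — with the rest of income spent on y.
Plugging in: x* = (8·3.15/9.6)² = 6.8906.

x* = 6.8906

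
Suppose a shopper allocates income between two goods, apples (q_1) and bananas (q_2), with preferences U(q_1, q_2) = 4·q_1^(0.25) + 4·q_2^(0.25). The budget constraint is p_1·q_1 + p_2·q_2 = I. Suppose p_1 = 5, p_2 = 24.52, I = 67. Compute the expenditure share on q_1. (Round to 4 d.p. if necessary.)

From the CES first-order condition, (q_2/q_1)^(0.75) = p_1/p_2.
Solve for the ratio: q_2/q_1 = [p_1/p_2]^(4/3).
Substitute q_2 = (q_2/q_1)·q_1 into the budget: q_1* = I/(p_1 + p_2·(q_2/q_1)).
Numerically q_2/q_1 = 0.120023, so q_1* = 67/(5 + 24.52·0.120023) = 8.4351 and q_2* = 0.120023·8.4351 = 1.0124.
Expenditure on q_1: 5·8.4351 = 42.1756; share = 0.6295.

share on q_1 = 0.6295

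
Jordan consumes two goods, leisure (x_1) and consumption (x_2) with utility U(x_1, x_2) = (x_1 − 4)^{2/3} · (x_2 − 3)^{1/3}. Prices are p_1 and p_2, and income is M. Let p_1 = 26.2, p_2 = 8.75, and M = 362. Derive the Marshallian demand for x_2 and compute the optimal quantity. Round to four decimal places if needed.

Let x_1' = x_1−4, x_2' = x_2−3. MRS = 2·x_2'/x_1' = p_1/p_2.
After buying the subsistence bundle (4, 3), a share 2/3 of the remaining income goes to x_1: x_1* = 4 + 2/3·(M − 4p_1 − 3p_2)/p_1.
Discretionary income = 362 − 4·26.2 − 3·8.75 = 230.95; x_2* = 3 + 1/3·230.95/8.75 = 11.7981.

x_2* = 11.7981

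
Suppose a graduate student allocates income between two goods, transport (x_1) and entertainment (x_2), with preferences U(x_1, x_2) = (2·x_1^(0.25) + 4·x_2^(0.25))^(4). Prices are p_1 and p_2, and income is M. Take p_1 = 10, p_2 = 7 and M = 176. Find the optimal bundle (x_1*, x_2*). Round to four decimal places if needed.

x_1* = 4.5858, x_2* = 18.5918

Substitute x_2 = (x_2/x_1)·x_1 into the budget: x_1* = M/(p_1 + p_2·(x_2/x_1)).
Numerically x_2/x_1 = 4.054238, so x_1* = 176/(10 + 7·4.054238) = 4.5858 and x_2* = 4.054238·4.5858 = 18.5918.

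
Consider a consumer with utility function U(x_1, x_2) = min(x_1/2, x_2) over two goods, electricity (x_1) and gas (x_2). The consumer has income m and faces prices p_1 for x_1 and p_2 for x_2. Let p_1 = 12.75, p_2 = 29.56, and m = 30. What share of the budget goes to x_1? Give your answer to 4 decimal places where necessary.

Here 2·12.75 + 29.56 = 55.06, giving x_1* = 1.0897 and x_2* = 0.5449.
Expenditure on x_1: 12.75·1.0897 = 13.8939; share = 0.4631.

share on x_1 = 0.4631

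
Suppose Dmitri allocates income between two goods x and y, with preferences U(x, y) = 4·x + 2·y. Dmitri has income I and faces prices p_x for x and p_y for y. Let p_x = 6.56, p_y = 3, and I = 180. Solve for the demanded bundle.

y gives more utility per dollar, so spend all income on y: y* = I/p_y, x* = 0.
Numerically: x* = 0, y* = 60.

x* = 0, y* = 60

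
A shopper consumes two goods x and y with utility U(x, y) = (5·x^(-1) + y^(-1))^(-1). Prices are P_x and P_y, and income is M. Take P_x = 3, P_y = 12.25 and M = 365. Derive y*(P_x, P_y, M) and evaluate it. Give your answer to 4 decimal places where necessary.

From the CES first-order condition, 5·(y/x)^(2) = P_x/P_y.
Solve for the ratio: y/x = [(1/5)·P_x/P_y]^(0.5).
With the ratio pinned down, the budget gives x* = M/(P_x + P_y·(y/x)) and y* = (y/x)·x*.
Numerically y/x = 0.221313, so x* = 365/(3 + 12.25·0.221313) = 63.9108 and y* = 0.221313·63.9108 = 14.1443.

y* = 14.1443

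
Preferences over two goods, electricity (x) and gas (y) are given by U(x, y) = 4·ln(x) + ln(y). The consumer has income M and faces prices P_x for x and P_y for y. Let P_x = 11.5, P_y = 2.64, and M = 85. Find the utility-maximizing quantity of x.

The MRS is 4·y/x. Set MRS = P_x/P_y.
So 4·P_y·y = P_x·x; combined with the budget, a share 0.8 of income goes to x.
Demand: x*(P_x,P_y,M) = 0.8·M/P_x and y* = 0.2·M/P_y.
At P_x=11.5, P_y=2.64, M=85: x* = 0.8·85/11.5 = 5.913.

x* = 5.913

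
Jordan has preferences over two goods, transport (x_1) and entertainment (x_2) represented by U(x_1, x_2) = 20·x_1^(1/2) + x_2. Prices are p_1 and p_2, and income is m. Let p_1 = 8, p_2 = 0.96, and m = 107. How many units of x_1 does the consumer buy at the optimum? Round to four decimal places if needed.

Utility is quasi-linear in x_2; the FOC for x_1 is 10/√x_1 = p_1/p_2.
Solve: √x_1 = 10·p_2/p_1, so x_1*(p_1,p_2) = (10·p_2/p_1)², and x_2* = (m − p_1·x_1*)/p_2.
Plugging in: x_1* = (10·0.96/8)² = 1.44.

x_1* = 1.44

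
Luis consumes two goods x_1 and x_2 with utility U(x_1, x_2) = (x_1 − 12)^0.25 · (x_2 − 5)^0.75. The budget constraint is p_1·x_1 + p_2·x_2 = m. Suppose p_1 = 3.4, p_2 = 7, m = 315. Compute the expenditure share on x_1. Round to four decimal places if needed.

MRS = (1/3)·(x_2−5)/(x_1−12). Tangency with p_1/p_2 gives x_2−5 = 3·(p_1/p_2)·(x_1−12).
Substituting into the budget: x_1* = 12 + 0.25·(m − 12·p_1 − 5·p_2)/p_1, and x_2* = 5 + 0.75·(…)/p_2.
Discretionary income = 315 − 12·3.4 − 5·7 = 239.2; x_1* = 12 + 0.25·239.2/3.4 = 29.5882; x_2* = 5 + 0.75·239.2/7 = 30.6286.
Expenditure on x_1: 3.4·29.5882 = 100.6; share = 0.3194.

share on x_1 = 0.3194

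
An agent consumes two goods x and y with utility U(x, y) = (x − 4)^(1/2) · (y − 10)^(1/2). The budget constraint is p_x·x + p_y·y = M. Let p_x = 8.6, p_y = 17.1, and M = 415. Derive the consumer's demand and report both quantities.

MRS = (y−10)/(x−4). Tangency with p_x/p_y gives y−10 = (p_x/p_y)·(x−4).
After buying the subsistence bundle (4, 10), a share 0.5 of the remaining income goes to x: x* = 4 + 0.5·(M − 4p_x − 10p_y)/p_x.
Discretionary income = 415 − 4·8.6 − 10·17.1 = 209.6; x* = 4 + 0.5·209.6/8.6 = 16.186; y* = 10 + 0.5·209.6/17.1 = 16.1287.

x* = 16.186, y* = 16.1287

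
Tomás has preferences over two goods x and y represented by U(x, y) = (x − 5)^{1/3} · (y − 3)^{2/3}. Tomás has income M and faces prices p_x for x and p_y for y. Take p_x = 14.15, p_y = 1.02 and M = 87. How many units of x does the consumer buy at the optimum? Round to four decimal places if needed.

x* = 5.3107

This is Cobb-Douglas in (x−5, y−3): tangency gives 1/3·p_y·(y−3) = 2/3·p_x·(x−5).
After buying the subsistence bundle (5, 3), a share 1/3 of the remaining income goes to x: x* = 5 + 1/3·(M − 5p_x − 3p_y)/p_x.
Discretionary income = 87 − 5·14.15 − 3·1.02 = 13.19; x* = 5 + 1/3·13.19/14.15 = 5.3107.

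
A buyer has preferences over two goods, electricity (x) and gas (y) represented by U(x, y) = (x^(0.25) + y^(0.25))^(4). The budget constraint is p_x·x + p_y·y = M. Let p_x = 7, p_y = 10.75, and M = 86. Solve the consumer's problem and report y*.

MU_x ∝ x^(-0.75), MU_y ∝ y^(-0.75), so MRS = (y/x)^(0.75) = p_x/p_y.
Hence y/x = (p_x/p_y)^(1/(0.75)), i.e. raised to the 4/3 power.
Substitute y = (y/x)·x into the budget: x* = M/(p_x + p_y·(y/x)).
Numerically y/x = 0.564399, so x* = 86/(7 + 10.75·0.564399) = 6.5813 and y* = 0.564399·6.5813 = 3.7145.

y* = 3.7145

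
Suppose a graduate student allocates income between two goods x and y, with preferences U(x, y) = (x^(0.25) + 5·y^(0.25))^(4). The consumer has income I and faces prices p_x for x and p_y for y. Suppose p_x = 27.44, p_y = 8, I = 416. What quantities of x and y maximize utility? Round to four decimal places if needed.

x* = 1.0911, y* = 48.2574

MRS = MU_x/MU_y = (1/5)·(y/x)^(0.75). Set equal to p_x/p_y.
Hence y/x = (5·p_x/p_y)^(1/(0.75)), i.e. raised to the 4/3 power.
With the ratio pinned down, the budget gives x* = I/(p_x + p_y·(y/x)) and y* = (y/x)·x*.
Numerically y/x = 44.226798, so x* = 416/(27.44 + 8·44.226798) = 1.0911 and y* = 44.226798·1.0911 = 48.2574.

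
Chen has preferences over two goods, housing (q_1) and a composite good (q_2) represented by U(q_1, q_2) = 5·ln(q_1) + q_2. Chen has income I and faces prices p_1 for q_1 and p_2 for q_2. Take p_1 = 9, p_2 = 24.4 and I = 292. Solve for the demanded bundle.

q_1* = 13.5556, q_2* = 6.9672

MU_q_1 = 5/q_1, MU_q_2 = 1. Tangency: 5/q_1 = p_1/p_2.
So q_1*(p_1,p_2) = 5·p_2/p_1, independent of income; and q_2* = (I − 5·p_2)/p_2.
At the given prices: q_1* = 5·24.4/9 = 13.5556, and q_2* = 6.9672.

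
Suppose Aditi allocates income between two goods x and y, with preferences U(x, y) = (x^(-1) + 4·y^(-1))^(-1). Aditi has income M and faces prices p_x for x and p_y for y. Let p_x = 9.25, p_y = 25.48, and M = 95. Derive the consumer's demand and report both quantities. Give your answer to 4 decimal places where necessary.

From the CES first-order condition, (1/4)·(y/x)^(2) = p_x/p_y.
Hence y/x = (4·p_x/p_y)^(1/(2)), i.e. raised to the 0.5 power.
Substitute y = (y/x)·x into the budget: x* = M/(p_x + p_y·(y/x)).
Numerically y/x = 1.205039, so x* = 95/(9.25 + 25.48·1.205039) = 2.3777 and y* = 1.205039·2.3777 = 2.8652.

x* = 2.3777, y* = 2.8652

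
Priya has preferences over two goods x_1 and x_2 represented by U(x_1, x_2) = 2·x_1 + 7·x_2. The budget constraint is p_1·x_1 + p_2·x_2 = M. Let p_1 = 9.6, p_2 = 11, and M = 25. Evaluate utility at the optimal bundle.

V = 15.9091

x_2 gives more utility per dollar, so spend all income on x_2: x_2* = M/p_2, x_1* = 0.
Numerically: x_1* = 0, x_2* = 2.2727.
Utility at the optimum: U(0, 2.2727) = 15.9091.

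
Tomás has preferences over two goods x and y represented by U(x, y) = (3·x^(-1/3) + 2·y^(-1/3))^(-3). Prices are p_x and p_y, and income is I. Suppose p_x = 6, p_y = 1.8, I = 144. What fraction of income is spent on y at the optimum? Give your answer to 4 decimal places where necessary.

MU_x ∝ 3·x^(-4/3), MU_y ∝ 2·y^(-4/3), so MRS = (3/2)·(y/x)^(4/3) = p_x/p_y.
Hence y/x = ((2/3)·p_x/p_y)^(1/(4/3)), i.e. raised to the 0.75 power.
Substitute y = (y/x)·x into the budget: x* = I/(p_x + p_y·(y/x)).
Numerically y/x = 1.820081, so x* = 144/(6 + 1.8·1.820081) = 15.5237 and y* = 1.820081·15.5237 = 28.2544.
Expenditure on y: 1.8·28.2544 = 50.8579; share = 0.3532.

share on y = 0.3532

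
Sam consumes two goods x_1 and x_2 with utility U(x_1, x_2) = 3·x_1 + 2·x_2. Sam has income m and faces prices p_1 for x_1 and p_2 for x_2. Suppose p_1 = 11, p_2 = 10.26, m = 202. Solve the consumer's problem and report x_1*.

Linear utility — the consumer picks whichever good has higher MU/price: 3/11 = 0.2727 vs 2/10.26 = 0.1949.
x_1 gives more utility per dollar, so spend all income on x_1: x_1* = m/p_1, x_2* = 0.
Numerically: x_1* = 18.3636, x_2* = 0.

x_1* = 18.3636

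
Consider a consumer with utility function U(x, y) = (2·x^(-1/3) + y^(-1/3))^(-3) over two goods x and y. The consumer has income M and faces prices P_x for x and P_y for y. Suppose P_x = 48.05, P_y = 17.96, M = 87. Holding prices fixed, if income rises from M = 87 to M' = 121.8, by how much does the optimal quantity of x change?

Δx* = 0.4944

Substitute y = (y/x)·x into the budget: x* = M/(P_x + P_y·(y/x)).
Numerically y/x = 1.243849, so x* = 87/(48.05 + 17.96·1.243849) = 1.236.
At M' = 121.8: x* = 1.7304. Change: 1.7304 − 1.236 = 0.4944.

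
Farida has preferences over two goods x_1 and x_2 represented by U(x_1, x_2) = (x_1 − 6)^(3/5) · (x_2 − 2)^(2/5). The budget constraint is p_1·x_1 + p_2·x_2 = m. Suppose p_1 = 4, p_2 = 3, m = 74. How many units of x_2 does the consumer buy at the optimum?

x_2* = 7.8667

MRS = (3/2)·(x_2−2)/(x_1−6). Tangency with p_1/p_2 gives x_2−2 = (2/3)·(p_1/p_2)·(x_1−6).
After buying the subsistence bundle (6, 2), a share 0.6 of the remaining income goes to x_1: x_1* = 6 + 0.6·(m − 6p_1 − 2p_2)/p_1.
Discretionary income = 74 − 6·4 − 2·3 = 44; x_2* = 2 + 0.4·44/3 = 7.8667.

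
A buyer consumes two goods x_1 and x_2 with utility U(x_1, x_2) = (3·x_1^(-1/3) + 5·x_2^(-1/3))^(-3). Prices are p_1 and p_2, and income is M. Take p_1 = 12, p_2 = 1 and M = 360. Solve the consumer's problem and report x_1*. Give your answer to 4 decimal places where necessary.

MRS = MU_x_1/MU_x_2 = (3/5)·(x_2/x_1)^(4/3). Set equal to p_1/p_2.
Solve for the ratio: x_2/x_1 = [(5/3)·p_1/p_2]^(0.75).
With the ratio pinned down, the budget gives x_1* = M/(p_1 + p_2·(x_2/x_1)) and x_2* = (x_2/x_1)·x_1*.
Numerically x_2/x_1 = 9.457416, so x_1* = 360/(12 + 1·9.457416) = 16.7774.

x_1* = 16.7774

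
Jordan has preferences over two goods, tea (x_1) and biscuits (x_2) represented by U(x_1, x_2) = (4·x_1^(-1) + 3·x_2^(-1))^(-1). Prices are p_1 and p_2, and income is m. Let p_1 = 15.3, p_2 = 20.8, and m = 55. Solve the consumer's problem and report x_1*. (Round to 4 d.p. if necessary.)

MU_x_1 ∝ 4·x_1^(-2), MU_x_2 ∝ 3·x_2^(-2), so MRS = (4/3)·(x_2/x_1)^(2) = p_1/p_2.
Hence x_2/x_1 = ((3/4)·p_1/p_2)^(1/(2)), i.e. raised to the 0.5 power.
Substitute x_2 = (x_2/x_1)·x_1 into the budget: x_1* = m/(p_1 + p_2·(x_2/x_1)).
Numerically x_2/x_1 = 0.742753, so x_1* = 55/(15.3 + 20.8·0.742753) = 1.7887.

x_1* = 1.7887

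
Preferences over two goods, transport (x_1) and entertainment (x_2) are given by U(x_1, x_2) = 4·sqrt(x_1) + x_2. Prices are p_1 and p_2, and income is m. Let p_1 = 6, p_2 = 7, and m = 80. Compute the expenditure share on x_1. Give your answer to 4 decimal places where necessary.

MU_x_1 = 2/√x_1, MU_x_2 = 1. Tangency: 2/√x_1 = p_1/p_2.
Thus x_1* = (2·p_2/p_1)² — independent of m — with the rest of income spent on x_2.
Plugging in: x_1* = (2·7/6)² = 5.4444, x_2* = 6.7619.
Expenditure on x_1: 6·5.4444 = 32.6667; share = 0.4083.

share on x_1 = 0.4083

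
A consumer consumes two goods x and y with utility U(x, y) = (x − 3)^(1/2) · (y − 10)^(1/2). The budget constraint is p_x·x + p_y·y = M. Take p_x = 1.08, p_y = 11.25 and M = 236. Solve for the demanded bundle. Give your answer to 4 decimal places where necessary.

This is Cobb-Douglas in (x−3, y−10): tangency gives 0.5·p_y·(y−10) = 0.5·p_x·(x−3).
Substituting into the budget: x* = 3 + 0.5·(M − 3·p_x − 10·p_y)/p_x, and y* = 10 + 0.5·(…)/p_y.
Discretionary income = 236 − 3·1.08 − 10·11.25 = 120.26; x* = 3 + 0.5·120.26/1.08 = 58.6759; y* = 10 + 0.5·120.26/11.25 = 15.3449.

x* = 58.6759, y* = 15.3449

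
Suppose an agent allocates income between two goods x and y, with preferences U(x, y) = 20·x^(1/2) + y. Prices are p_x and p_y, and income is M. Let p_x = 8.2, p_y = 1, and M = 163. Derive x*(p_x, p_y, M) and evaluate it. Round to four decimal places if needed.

x* = 1.4872

Set MRS = p_x/p_y: 10·x^(−1/2) = p_x/p_y.
Solve: √x = 10·p_y/p_x, so x*(p_x,p_y) = (10·p_y/p_x)², and y* = (M − p_x·x*)/p_y.
Plugging in: x* = (10·1/8.2)² = 1.4872.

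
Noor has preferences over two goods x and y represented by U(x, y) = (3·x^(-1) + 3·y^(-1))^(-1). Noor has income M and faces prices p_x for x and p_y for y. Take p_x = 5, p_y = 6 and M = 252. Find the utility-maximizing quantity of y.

From the CES first-order condition, (y/x)^(2) = p_x/p_y.
Hence y/x = (p_x/p_y)^(1/(2)), i.e. raised to the 0.5 power.
With the ratio pinned down, the budget gives x* = M/(p_x + p_y·(y/x)) and y* = (y/x)·x*.
Numerically y/x = 0.912871, so x* = 252/(5 + 6·0.912871) = 24.0522 and y* = 0.912871·24.0522 = 21.9565.

y* = 21.9565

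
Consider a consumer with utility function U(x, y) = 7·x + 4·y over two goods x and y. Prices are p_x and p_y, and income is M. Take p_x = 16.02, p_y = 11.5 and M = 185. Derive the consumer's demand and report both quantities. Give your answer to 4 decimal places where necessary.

x* = 11.5481, y* = 0

Perfect substitutes: compare marginal utility per dollar. 7/p_x vs 4/p_y → 0.437 vs 0.3478.
x gives more utility per dollar, so spend all income on x: x* = M/p_x, y* = 0.
Numerically: x* = 11.5481, y* = 0.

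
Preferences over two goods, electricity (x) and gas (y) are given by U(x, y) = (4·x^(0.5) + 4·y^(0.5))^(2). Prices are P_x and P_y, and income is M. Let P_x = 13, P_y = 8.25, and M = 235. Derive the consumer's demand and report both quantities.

MRS = MU_x/MU_y = (y/x)^(0.5). Set equal to P_x/P_y.
Hence y/x = (P_x/P_y)^(1/(0.5)), i.e. raised to the 2 power.
Substitute y = (y/x)·x into the budget: x* = M/(P_x + P_y·(y/x)).
Numerically y/x = 2.483012, so x* = 235/(13 + 8.25·2.483012) = 7.0181 and y* = 2.483012·7.0181 = 17.426.

x* = 7.0181, y* = 17.426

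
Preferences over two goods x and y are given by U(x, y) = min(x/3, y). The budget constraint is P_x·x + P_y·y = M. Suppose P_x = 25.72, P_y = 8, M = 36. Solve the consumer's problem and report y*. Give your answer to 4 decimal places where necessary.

y* = 0.4227

Leontief preferences: the optimum is at the kink where x/3 = y/1, i.e. y = (1/3)·x.
Budget: P_x·x + P_y·(1/3)·x = M, so (3·P_x + P_y)·x = 3·M.
Demand: x*(P_x,P_y,M) = 3·M/(3·P_x + P_y), y* = M/(3·P_x + P_y).
Here 3·25.72 + 8 = 85.16, giving y* = 0.4227.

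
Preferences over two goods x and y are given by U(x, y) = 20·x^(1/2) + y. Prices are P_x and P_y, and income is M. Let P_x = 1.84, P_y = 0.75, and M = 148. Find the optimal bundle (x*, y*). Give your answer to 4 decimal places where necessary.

x* = 16.6145, y* = 156.5725

Set MRS = P_x/P_y: 10·x^(−1/2) = P_x/P_y.
Thus x* = (10·P_y/P_x)² — independent of M — with the rest of income spent on y.
Plugging in: x* = (10·0.75/1.84)² = 16.6145, y* = 156.5725.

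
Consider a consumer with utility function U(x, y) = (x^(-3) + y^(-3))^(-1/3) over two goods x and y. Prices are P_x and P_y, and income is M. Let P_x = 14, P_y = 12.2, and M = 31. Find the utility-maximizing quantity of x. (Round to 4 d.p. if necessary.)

Numerically y/x = 1.035004, so x* = 31/(14 + 12.2·1.035004) = 1.1642.

x* = 1.1642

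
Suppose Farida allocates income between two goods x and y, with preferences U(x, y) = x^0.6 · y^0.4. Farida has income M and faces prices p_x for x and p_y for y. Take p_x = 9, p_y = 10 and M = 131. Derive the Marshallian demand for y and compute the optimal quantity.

Tangency: MRS = (3/2)·y/x = p_x/p_y.
So 0.6·p_y·y = 0.4·p_x·x; combined with the budget, a share 0.6 of income goes to x.
Demand: x*(p_x,p_y,M) = 0.6·M/p_x and y* = 0.4·M/p_y.
At p_x=9, p_y=10, M=131: y* = 0.4·131/10 = 5.24.

y* = 5.24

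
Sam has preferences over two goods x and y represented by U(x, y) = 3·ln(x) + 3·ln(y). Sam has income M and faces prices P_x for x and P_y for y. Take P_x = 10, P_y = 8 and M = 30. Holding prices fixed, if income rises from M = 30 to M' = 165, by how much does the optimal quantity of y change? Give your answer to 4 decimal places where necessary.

Δy* = 8.4375

Demand: x*(P_x,P_y,M) = 0.5·M/P_x and y* = 0.5·M/P_y.
At P_x=10, P_y=8, M=30: y* = 0.5·30/8 = 1.875.
At M' = 165: y* = 10.3125. Change: 10.3125 − 1.875 = 8.4375.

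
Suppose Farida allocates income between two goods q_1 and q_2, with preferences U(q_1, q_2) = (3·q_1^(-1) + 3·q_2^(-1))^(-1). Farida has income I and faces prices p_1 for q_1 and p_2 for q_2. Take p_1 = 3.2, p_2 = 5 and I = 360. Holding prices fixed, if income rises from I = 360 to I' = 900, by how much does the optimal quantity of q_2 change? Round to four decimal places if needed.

MRS = MU_q_1/MU_q_2 = (q_2/q_1)^(2). Set equal to p_1/p_2.
Solve for the ratio: q_2/q_1 = [p_1/p_2]^(0.5).
With the ratio pinned down, the budget gives q_1* = I/(p_1 + p_2·(q_2/q_1)) and q_2* = (q_2/q_1)·q_1*.
Numerically q_2/q_1 = 0.8, so q_1* = 360/(3.2 + 5·0.8) = 50 and q_2* = 0.8·50 = 40.
At I' = 900: q_2* = 100. Change: 100 − 40 = 60.

Δq_2* = 60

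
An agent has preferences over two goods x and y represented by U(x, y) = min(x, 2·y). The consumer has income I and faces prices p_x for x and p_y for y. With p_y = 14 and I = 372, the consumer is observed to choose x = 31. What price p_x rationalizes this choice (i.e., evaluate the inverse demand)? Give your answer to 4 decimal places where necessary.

With perfect complements, no substitution: consume in ratio x:y = 2:1.
Budget: p_x·x + p_y·(1/2)·x = I, so (2·p_x + p_y)·x = 2·I.
Demand: x*(p_x,p_y,I) = 2·I/(2·p_x + p_y), y* = I/(2·p_x + p_y).
Set x* = 31 in the demand function and solve for p_x: p_x = 5.

p_x = 5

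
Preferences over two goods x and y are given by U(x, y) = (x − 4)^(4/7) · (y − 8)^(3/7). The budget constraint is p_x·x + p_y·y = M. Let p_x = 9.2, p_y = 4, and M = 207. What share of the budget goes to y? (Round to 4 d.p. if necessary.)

MRS = (4/3)·(y−8)/(x−4). Tangency with p_x/p_y gives y−8 = (3/4)·(p_x/p_y)·(x−4).
Substituting into the budget: x* = 4 + 4/7·(M − 4·p_x − 8·p_y)/p_x, and y* = 8 + 3/7·(…)/p_y.
Discretionary income = 207 − 4·9.2 − 8·4 = 138.2; x* = 4 + 4/7·138.2/9.2 = 12.5839; y* = 8 + 3/7·138.2/4 = 22.8071.
Expenditure on y: 4·22.8071 = 91.2286; share = 0.4407.

share on y = 0.4407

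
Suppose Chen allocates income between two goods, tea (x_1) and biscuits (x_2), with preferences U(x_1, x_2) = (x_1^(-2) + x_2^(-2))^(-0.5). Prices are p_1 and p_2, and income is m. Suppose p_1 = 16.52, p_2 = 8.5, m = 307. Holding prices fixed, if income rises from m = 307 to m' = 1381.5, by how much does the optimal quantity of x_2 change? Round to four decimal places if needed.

From the CES first-order condition, (x_2/x_1)^(3) = p_1/p_2.
Hence x_2/x_1 = (p_1/p_2)^(1/(3)), i.e. raised to the 1/3 power.
Substitute x_2 = (x_2/x_1)·x_1 into the budget: x_1* = m/(p_1 + p_2·(x_2/x_1)).
Numerically x_2/x_1 = 1.24795, so x_1* = 307/(16.52 + 8.5·1.24795) = 11.3169 and x_2* = 1.24795·11.3169 = 14.1229.
At m' = 1381.5: x_2* = 63.5531. Change: 63.5531 − 14.1229 = 49.4302.

Δx_2* = 49.4302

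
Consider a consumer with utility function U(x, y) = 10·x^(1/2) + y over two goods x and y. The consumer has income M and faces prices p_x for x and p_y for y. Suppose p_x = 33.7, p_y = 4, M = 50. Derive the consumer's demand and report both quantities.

x* = 0.3522, y* = 9.5326

MU_x = 5/√x, MU_y = 1. Tangency: 5/√x = p_x/p_y.
Solve: √x = 5·p_y/p_x, so x*(p_x,p_y) = (5·p_y/p_x)², and y* = (M − p_x·x*)/p_y.
Plugging in: x* = (5·4/33.7)² = 0.3522, y* = 9.5326.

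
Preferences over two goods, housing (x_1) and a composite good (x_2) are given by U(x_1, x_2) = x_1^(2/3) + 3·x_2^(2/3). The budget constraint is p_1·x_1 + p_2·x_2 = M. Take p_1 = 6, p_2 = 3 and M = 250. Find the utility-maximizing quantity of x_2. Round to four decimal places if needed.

From the CES first-order condition, (1/3)·(x_2/x_1)^(1/3) = p_1/p_2.
Solve for the ratio: x_2/x_1 = [3·p_1/p_2]^(3).
With the ratio pinned down, the budget gives x_1* = M/(p_1 + p_2·(x_2/x_1)) and x_2* = (x_2/x_1)·x_1*.
Numerically x_2/x_1 = 216, so x_1* = 250/(6 + 3·216) = 0.3823 and x_2* = 216·0.3823 = 82.5688.

x_2* = 82.5688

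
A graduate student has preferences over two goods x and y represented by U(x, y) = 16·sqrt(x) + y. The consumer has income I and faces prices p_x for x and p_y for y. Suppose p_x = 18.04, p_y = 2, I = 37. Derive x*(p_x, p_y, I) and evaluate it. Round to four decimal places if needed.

MU_x = 8/√x, MU_y = 1. Tangency: 8/√x = p_x/p_y.
Solve: √x = 8·p_y/p_x, so x*(p_x,p_y) = (8·p_y/p_x)², and y* = (I − p_x·x*)/p_y.
Plugging in: x* = (8·2/18.04)² = 0.7866.

x* = 0.7866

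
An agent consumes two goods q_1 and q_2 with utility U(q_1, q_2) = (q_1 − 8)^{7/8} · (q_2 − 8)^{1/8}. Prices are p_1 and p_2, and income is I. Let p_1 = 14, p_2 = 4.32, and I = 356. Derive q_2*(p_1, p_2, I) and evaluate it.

Discretionary income = 356 − 8·14 − 8·4.32 = 209.44; q_2* = 8 + 0.125·209.44/4.32 = 14.0602.

q_2* = 14.0602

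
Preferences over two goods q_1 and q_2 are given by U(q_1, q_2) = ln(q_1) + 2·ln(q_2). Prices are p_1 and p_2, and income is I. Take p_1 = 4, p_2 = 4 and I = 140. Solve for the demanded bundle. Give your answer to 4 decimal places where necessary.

MU_q_1/MU_q_2 = (q_2)/(2·q_1); tangency sets this equal to p_1/p_2.
So p_2·q_2 = 2·p_1·q_1; combined with the budget, a share 1/3 of income goes to q_1.
Demand: q_1*(p_1,p_2,I) = 1/3·I/p_1 and q_2* = 2/3·I/p_2.
At p_1=4, p_2=4, I=140: q_1* = 1/3·140/4 = 11.6667, q_2* = 23.3333.

q_1* = 11.6667, q_2* = 23.3333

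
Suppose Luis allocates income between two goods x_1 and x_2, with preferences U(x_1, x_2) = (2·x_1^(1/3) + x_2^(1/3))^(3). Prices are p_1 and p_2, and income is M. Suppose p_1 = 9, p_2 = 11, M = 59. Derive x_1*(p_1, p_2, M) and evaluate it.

From the CES first-order condition, 2·(x_2/x_1)^(2/3) = p_1/p_2.
Solve for the ratio: x_2/x_1 = [(1/2)·p_1/p_2]^(1.5).
With the ratio pinned down, the budget gives x_1* = M/(p_1 + p_2·(x_2/x_1)) and x_2* = (x_2/x_1)·x_1*.
Numerically x_2/x_1 = 0.261655, so x_1* = 59/(9 + 11·0.261655) = 4.9671.

x_1* = 4.9671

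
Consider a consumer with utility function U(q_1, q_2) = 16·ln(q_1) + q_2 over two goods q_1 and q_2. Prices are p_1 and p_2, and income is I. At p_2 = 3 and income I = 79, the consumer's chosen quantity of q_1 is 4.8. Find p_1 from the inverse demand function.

p_1 = 10

Set MRS = p_1/p_2: (16/q_1)/1 = p_1/p_2.
So q_1*(p_1,p_2) = 16·p_2/p_1, independent of income; and q_2* = (I − 16·p_2)/p_2.
Set q_1* = 4.8 in the demand function and solve for p_1: p_1 = 10.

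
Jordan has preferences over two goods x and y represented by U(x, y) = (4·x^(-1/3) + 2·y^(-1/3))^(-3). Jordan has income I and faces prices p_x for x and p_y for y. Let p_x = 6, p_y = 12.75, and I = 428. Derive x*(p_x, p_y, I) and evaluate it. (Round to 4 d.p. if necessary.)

MRS = MU_x/MU_y = 2·(y/x)^(4/3). Set equal to p_x/p_y.
Hence y/x = ((1/2)·p_x/p_y)^(1/(4/3)), i.e. raised to the 0.75 power.
Substitute y = (y/x)·x into the budget: x* = I/(p_x + p_y·(y/x)).
Numerically y/x = 0.337838, so x* = 428/(6 + 12.75·0.337838) = 41.5234.

x* = 41.5234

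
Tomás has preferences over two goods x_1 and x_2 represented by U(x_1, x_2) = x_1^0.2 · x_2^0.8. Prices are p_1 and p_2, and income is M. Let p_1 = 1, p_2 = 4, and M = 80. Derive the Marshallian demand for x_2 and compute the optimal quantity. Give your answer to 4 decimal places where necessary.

MU_x_1/MU_x_2 = (0.2·x_2)/(0.8·x_1); tangency sets this equal to p_1/p_2.
Rearranging, p_2·x_2 = 4·p_1·x_1. Substituting into the budget gives p_1·x_1·(1 + 4) = M.
Demand: x_1*(p_1,p_2,M) = 0.2·M/p_1 and x_2* = 0.8·M/p_2.
At p_1=1, p_2=4, M=80: x_2* = 0.8·80/4 = 16.

x_2* = 16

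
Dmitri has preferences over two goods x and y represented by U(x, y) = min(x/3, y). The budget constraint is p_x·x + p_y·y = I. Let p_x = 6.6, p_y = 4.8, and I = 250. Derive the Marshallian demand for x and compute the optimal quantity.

With perfect complements, no substitution: consume in ratio x:y = 3:1.
Budget: p_x·x + p_y·(1/3)·x = I, so (3·p_x + p_y)·x = 3·I.
Demand: x*(p_x,p_y,I) = 3·I/(3·p_x + p_y), y* = I/(3·p_x + p_y).
Here 3·6.6 + 4.8 = 24.6, giving x* = 30.4878.

x* = 30.4878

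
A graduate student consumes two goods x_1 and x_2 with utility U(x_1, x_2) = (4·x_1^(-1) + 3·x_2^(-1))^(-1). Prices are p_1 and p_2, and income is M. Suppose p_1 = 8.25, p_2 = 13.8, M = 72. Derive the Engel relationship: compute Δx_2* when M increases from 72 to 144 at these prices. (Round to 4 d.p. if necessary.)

MRS = MU_x_1/MU_x_2 = (4/3)·(x_2/x_1)^(2). Set equal to p_1/p_2.
Hence x_2/x_1 = ((3/4)·p_1/p_2)^(1/(2)), i.e. raised to the 0.5 power.
Substitute x_2 = (x_2/x_1)·x_1 into the budget: x_1* = M/(p_1 + p_2·(x_2/x_1)).
Numerically x_2/x_1 = 0.669604, so x_1* = 72/(8.25 + 13.8·0.669604) = 4.1165 and x_2* = 0.669604·4.1165 = 2.7564.
At M' = 144: x_2* = 5.5129. Change: 5.5129 − 2.7564 = 2.7564.

Δx_2* = 2.7564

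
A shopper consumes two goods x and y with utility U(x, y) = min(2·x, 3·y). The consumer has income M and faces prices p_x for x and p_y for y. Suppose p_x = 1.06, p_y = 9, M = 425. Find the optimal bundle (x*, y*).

x* = 60.1983, y* = 40.1322

Leontief preferences: the optimum is at the kink where x/3 = y/2, i.e. y = (2/3)·x.
Budget: p_x·x + p_y·(2/3)·x = M, so (3·p_x + 2·p_y)·x = 3·M.
Demand: x*(p_x,p_y,M) = 3·M/(3·p_x + 2·p_y), y* = 2·M/(3·p_x + 2·p_y).
Here 3·1.06 + 2·9 = 21.18, giving x* = 60.1983 and y* = 40.1322.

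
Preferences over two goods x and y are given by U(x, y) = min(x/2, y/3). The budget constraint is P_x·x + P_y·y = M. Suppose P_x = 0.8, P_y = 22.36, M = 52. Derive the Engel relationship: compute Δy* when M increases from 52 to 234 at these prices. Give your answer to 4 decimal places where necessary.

Here 2·0.8 + 3·22.36 = 68.68, giving y* = 2.2714.
At M' = 234: y* = 10.2213. Change: 10.2213 − 2.2714 = 7.9499.

Δy* = 7.9499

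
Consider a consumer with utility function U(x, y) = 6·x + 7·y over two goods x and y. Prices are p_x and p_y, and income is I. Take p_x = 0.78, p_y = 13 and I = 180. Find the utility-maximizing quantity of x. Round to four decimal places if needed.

x* = 230.7692

Numerically: x* = 230.7692, y* = 0.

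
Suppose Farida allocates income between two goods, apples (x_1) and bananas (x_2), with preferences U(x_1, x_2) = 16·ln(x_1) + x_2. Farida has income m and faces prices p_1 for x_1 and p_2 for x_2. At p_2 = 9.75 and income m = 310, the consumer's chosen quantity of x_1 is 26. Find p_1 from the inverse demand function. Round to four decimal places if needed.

p_1 = 6

Set MRS = p_1/p_2: (16/x_1)/1 = p_1/p_2.
So x_1*(p_1,p_2) = 16·p_2/p_1, independent of income; and x_2* = (m − 16·p_2)/p_2.
Set x_1* = 26 in the demand function and solve for p_1: p_1 = 6.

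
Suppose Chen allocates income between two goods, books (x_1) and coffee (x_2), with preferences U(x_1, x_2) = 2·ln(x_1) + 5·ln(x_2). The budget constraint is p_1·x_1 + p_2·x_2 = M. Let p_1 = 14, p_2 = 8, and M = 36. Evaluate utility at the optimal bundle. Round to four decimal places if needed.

MU_x_1/MU_x_2 = (2·x_2)/(5·x_1); tangency sets this equal to p_1/p_2.
Rearranging, p_2·x_2 = (5/2)·p_1·x_1. Substituting into the budget gives p_1·x_1·(1 + (5/2)) = M.
Demand: x_1*(p_1,p_2,M) = 2/7·M/p_1 and x_2* = 5/7·M/p_2.
At p_1=14, p_2=8, M=36: x_1* = 2/7·36/14 = 0.7347, x_2* = 3.2143.
Utility at the optimum: U(0.7347, 3.2143) = 5.2214.

V = 5.2214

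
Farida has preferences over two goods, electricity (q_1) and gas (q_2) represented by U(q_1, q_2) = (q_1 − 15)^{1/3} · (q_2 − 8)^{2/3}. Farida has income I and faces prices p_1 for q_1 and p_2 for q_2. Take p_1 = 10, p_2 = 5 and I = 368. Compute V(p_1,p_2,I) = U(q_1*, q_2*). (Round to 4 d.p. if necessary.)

Discretionary income = 368 − 15·10 − 8·5 = 178; q_1* = 15 + 1/3·178/10 = 20.9333; q_2* = 8 + 2/3·178/5 = 31.7333.
Utility at the optimum: U(20.9333, 31.7333) = 14.9511.

V = 14.9511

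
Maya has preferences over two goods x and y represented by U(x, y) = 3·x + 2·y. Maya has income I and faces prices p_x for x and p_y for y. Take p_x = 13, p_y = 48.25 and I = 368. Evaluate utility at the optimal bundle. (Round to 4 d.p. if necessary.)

Linear utility — the consumer picks whichever good has higher MU/price: 3/13 = 0.2308 vs 2/48.25 = 0.0415.
x gives more utility per dollar, so spend all income on x: x* = I/p_x, y* = 0.
Numerically: x* = 28.3077, y* = 0.
Utility at the optimum: U(28.3077, 0) = 84.9231.

V = 84.9231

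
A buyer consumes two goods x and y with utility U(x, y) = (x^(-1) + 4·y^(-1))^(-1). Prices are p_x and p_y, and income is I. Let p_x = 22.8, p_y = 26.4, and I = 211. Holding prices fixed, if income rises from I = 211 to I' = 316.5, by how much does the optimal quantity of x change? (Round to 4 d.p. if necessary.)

From the CES first-order condition, (1/4)·(y/x)^(2) = p_x/p_y.
Hence y/x = (4·p_x/p_y)^(1/(2)), i.e. raised to the 0.5 power.
Substitute y = (y/x)·x into the budget: x* = I/(p_x + p_y·(y/x)).
Numerically y/x = 1.858641, so x* = 211/(22.8 + 26.4·1.858641) = 2.9359.
At I' = 316.5: x* = 4.4039. Change: 4.4039 − 2.9359 = 1.468.

Δx* = 1.468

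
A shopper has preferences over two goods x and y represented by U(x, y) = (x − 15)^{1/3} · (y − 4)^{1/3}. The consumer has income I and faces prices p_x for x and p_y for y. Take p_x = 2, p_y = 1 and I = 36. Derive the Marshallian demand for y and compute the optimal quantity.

y* = 5

Substituting into the budget: x* = 15 + 0.5·(I − 15·p_x − 4·p_y)/p_x, and y* = 4 + 0.5·(…)/p_y.
Discretionary income = 36 − 15·2 − 4·1 = 2; y* = 4 + 0.5·2/1 = 5.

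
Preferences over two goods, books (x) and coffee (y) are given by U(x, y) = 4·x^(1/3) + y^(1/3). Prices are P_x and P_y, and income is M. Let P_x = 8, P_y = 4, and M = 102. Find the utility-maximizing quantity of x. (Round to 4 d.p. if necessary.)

MU_x ∝ 4·x^(-2/3), MU_y ∝ y^(-2/3), so MRS = 4·(y/x)^(2/3) = P_x/P_y.
Hence y/x = ((1/4)·P_x/P_y)^(1/(2/3)), i.e. raised to the 1.5 power.
With the ratio pinned down, the budget gives x* = M/(P_x + P_y·(y/x)) and y* = (y/x)·x*.
Numerically y/x = 0.353553, so x* = 102/(8 + 4·0.353553) = 10.8347.

x* = 10.8347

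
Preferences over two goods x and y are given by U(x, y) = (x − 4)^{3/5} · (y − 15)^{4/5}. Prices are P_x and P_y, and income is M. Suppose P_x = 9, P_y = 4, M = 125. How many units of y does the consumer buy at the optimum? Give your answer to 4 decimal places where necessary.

MRS = (3/4)·(y−15)/(x−4). Tangency with P_x/P_y gives y−15 = (4/3)·(P_x/P_y)·(x−4).
After buying the subsistence bundle (4, 15), a share 3/7 of the remaining income goes to x: x* = 4 + 3/7·(M − 4P_x − 15P_y)/P_x.
Discretionary income = 125 − 4·9 − 15·4 = 29; y* = 15 + 4/7·29/4 = 19.1429.

y* = 19.1429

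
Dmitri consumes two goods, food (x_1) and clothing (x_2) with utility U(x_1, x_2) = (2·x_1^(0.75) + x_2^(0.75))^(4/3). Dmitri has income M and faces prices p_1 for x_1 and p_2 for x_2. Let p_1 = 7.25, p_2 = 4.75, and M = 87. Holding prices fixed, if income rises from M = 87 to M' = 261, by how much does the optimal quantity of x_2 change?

Δx_2* = 6.6606

From the CES first-order condition, 2·(x_2/x_1)^(0.25) = p_1/p_2.
Solve for the ratio: x_2/x_1 = [(1/2)·p_1/p_2]^(4).
With the ratio pinned down, the budget gives x_1* = M/(p_1 + p_2·(x_2/x_1)) and x_2* = (x_2/x_1)·x_1*.
Numerically x_2/x_1 = 0.339201, so x_1* = 87/(7.25 + 4.75·0.339201) = 9.8181 and x_2* = 0.339201·9.8181 = 3.3303.
At M' = 261: x_2* = 9.9909. Change: 9.9909 − 3.3303 = 6.6606.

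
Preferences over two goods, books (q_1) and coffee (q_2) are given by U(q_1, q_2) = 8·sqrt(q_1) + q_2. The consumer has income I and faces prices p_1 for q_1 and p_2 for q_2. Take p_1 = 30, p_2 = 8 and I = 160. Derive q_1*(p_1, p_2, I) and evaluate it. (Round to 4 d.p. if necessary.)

Plugging in: q_1* = (4·8/30)² = 1.1378.

q_1* = 1.1378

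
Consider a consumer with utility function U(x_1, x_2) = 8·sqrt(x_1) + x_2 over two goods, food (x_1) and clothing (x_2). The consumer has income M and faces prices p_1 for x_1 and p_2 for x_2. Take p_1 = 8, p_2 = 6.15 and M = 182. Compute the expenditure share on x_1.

MU_x_1 = 4/√x_1, MU_x_2 = 1. Tangency: 4/√x_1 = p_1/p_2.
Solve: √x_1 = 4·p_2/p_1, so x_1*(p_1,p_2) = (4·p_2/p_1)², and x_2* = (M − p_1·x_1*)/p_2.
Plugging in: x_1* = (4·6.15/8)² = 9.4556, x_2* = 17.2935.
Expenditure on x_1: 8·9.4556 = 75.645; share = 0.4156.

share on x_1 = 0.4156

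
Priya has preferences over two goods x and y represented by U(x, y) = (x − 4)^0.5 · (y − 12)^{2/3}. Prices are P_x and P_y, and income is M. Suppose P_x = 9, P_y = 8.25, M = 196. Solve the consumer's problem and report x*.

x* = 6.9048

MRS = (3/4)·(y−12)/(x−4). Tangency with P_x/P_y gives y−12 = (4/3)·(P_x/P_y)·(x−4).
After buying the subsistence bundle (4, 12), a share 3/7 of the remaining income goes to x: x* = 4 + 3/7·(M − 4P_x − 12P_y)/P_x.
Discretionary income = 196 − 4·9 − 12·8.25 = 61; x* = 4 + 3/7·61/9 = 6.9048.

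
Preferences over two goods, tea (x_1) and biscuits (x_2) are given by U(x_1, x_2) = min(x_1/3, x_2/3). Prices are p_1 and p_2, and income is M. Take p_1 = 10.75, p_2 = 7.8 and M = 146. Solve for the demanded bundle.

x_1* = 7.8706, x_2* = 7.8706

With perfect complements, no substitution: consume in ratio x_1:x_2 = 3:3.
Budget: p_1·x_1 + p_2·x_1 = M, so (3·p_1 + 3·p_2)·x_1 = 3·M.
Demand: x_1*(p_1,p_2,M) = 3·M/(3·p_1 + 3·p_2), x_2* = 3·M/(3·p_1 + 3·p_2).
Here 3·10.75 + 3·7.8 = 55.65, giving x_1* = 7.8706 and x_2* = 7.8706.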